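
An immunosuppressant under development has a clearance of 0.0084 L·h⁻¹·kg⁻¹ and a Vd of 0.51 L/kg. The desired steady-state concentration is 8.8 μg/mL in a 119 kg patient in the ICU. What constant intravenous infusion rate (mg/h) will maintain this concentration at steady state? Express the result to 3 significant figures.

CL = 0.0084 L·h⁻¹·kg⁻¹ × 119 kg = 0.9996 L/h
Infusion rate = CL · Css = 0.9996 L/h × 8.8 mg/L = 8.796 mg/h

8.80 mg/h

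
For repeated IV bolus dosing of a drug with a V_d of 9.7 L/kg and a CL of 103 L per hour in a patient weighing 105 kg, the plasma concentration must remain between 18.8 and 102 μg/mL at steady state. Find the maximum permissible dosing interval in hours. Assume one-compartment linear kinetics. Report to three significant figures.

16.7 h

Total Vd = 9.7 × 105 = 1019 L
k = CL / Vd = 103.0 / 1019 = 0.1011 h⁻¹
Between IV bolus doses, concentration decays as C = C₀·e^(−kτ), so C_peak/C_trough = e^(kτ).
τ_max = ln(C_peak/C_trough) / k = ln(102/18.8) / 0.1011 = 1.691 / 0.1011 = 16.73 h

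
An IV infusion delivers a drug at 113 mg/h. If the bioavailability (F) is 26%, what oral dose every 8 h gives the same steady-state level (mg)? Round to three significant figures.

3480 mg

To maintain the same Css, the systemic dosing rate must be unchanged: F·D/τ = infusion rate.
D = rate × τ / F = 113 × 8 / 0.26 = 3477 mg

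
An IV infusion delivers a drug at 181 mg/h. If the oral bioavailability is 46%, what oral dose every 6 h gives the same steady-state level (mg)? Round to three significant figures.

To maintain the same Css, the systemic dosing rate must be unchanged: F·D/τ = infusion rate.
D = rate × τ / F = 181 × 6 / 0.46 = 2361 mg

2360 mg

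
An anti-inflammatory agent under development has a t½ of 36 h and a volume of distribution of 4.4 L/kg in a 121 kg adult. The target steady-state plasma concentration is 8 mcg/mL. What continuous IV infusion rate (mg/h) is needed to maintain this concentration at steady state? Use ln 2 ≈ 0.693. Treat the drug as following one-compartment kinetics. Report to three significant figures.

Total Vd = 4.4 × 121 = 532.4 L
k = 0.693/36 = 0.01925 h⁻¹, so CL = k·Vd = 0.01925 × 532.4 = 10.25 L/h
Infusion rate = CL × Css = 10.25 × 8 = 82.00 mg/h

82.0 mg/h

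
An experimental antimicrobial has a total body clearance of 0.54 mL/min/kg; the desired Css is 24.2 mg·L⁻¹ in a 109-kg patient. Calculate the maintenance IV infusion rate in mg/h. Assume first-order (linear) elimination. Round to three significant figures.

CL = 0.54 mL/min/kg × 109 kg = 58.86 mL/min = 58.86 × 60/1000 = 3.532 L/h
At steady state, infusion rate equals elimination rate: rate in = CL × Css.
Rate = CL × Css = 3.532 × 24.2 = 85.47 mg/h

85.5 mg/h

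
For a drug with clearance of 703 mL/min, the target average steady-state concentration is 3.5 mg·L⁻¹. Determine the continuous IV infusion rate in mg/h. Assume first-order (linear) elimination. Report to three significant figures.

CL = 703 mL/min = 703 × 0.06 = 42.18 L/h
R₀ = 42.18 × 3.5 = 147.6 mg/h

148 mg/h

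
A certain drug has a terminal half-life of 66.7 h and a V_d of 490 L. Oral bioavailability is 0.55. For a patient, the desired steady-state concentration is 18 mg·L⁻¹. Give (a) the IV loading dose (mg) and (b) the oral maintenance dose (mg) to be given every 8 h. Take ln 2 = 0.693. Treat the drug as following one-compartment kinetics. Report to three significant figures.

LD = Vd × C = 490.0 × 18 = 8820 mg
CL = 0.693 × Vd / t½ = 0.693 × 490.0 / 66.7 = 5.091 L/h
D = CL × Css × τ / F = 5.091 × 18 × 8 / 0.55 = 1333 mg

(a) 8820 mg; (b) 1330 mg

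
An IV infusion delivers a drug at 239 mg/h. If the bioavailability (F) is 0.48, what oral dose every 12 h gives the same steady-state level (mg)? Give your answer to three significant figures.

To maintain the same Css, the systemic dosing rate must be unchanged: F·D/τ = infusion rate.
D = rate × τ / F = 239 × 12 / 0.48 = 5975 mg

5980 mg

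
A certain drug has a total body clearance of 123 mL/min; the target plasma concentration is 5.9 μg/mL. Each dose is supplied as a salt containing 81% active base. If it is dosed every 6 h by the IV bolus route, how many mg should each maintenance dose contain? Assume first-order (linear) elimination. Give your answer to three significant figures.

Convert clearance: 123 mL/min × 60 min/h ÷ 1000 mL/L = 7.380 L/h
D = CL × Css × τ / S = 7.380 × 5.9 × 6 / 0.81 = 322.5 mg

323 mg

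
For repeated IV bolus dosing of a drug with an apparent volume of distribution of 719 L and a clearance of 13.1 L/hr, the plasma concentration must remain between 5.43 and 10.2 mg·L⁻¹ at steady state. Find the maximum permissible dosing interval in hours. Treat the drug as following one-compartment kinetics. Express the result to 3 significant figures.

34.6 h

k = CL / Vd = 13.10 / 719.0 = 0.01822 h⁻¹
Between IV bolus doses, concentration decays as C = C₀·e^(−kτ), so C_peak/C_trough = e^(kτ).
τ_max = ln(C_peak/C_trough) / k = ln(10.2/5.43) / 0.01822 = 0.6304 / 0.01822 = 34.60 h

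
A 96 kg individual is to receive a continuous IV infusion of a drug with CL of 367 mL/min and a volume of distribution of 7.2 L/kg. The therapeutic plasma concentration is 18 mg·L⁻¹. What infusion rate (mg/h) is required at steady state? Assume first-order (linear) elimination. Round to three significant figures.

396 mg/h

CL = 367 mL/min × 60/1000 = 22.02 L/h
R₀ = 22.02 × 18 = 396.4 mg/h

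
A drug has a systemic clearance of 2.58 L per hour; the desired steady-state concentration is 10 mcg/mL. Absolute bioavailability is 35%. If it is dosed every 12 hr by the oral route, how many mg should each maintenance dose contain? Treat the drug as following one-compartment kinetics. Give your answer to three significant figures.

885 mg

At steady state, dose per interval replaces the amount cleared in that interval: F·D/τ = CL·Css.
D = CL × Css × τ / F = 2.580 × 10 × 12 / 0.35 = 884.6 mg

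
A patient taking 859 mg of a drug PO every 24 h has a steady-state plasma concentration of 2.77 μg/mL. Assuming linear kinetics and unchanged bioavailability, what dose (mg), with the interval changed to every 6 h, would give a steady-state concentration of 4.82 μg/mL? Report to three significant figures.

374 mg

For first-order elimination, Css ∝ F·D/(CL·τ); F and CL are unchanged, so Css ∝ D/τ.
D₂ = D₁ × (Css,target / Css,current) × (τ₂/τ₁) = 859 × (4.82/2.77) × (6/24) = 373.7 mg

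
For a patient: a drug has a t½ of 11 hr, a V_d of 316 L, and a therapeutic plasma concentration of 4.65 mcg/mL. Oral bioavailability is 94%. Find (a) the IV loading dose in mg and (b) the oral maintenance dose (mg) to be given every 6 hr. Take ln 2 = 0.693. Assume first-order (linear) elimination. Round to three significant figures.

(a) 1470 mg; (b) 591 mg

LD = Vd × C = 316.0 × 4.65 = 1469 mg
CL = 0.693 × Vd / t½ = 0.693 × 316.0 / 11 = 19.91 L/h
D = CL × Css × τ / F = 19.91 × 4.65 × 6 / 0.94 = 590.9 mg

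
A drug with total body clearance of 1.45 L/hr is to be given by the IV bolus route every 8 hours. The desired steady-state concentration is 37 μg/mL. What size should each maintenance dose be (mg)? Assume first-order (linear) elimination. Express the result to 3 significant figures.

429 mg

At steady state, dose per interval replaces the amount cleared in that interval: D/τ = CL·Css.
D = CL × Css × τ = 1.450 × 37 × 8 = 429.2 mg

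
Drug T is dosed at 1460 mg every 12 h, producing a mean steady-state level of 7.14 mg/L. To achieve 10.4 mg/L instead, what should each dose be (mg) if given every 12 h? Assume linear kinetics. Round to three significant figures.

2130 mg

For first-order elimination, Css ∝ F·D/(CL·τ); F and CL are unchanged, so Css ∝ D/τ.
D₂ = D₁ × (Css,target / Css,current) = 1460 × 10.4/7.14 = 2127 mg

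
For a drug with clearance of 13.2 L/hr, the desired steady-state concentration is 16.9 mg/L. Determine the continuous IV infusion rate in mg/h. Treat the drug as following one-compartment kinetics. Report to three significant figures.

223 mg/h

Infusion rate = CL · Css = 13.20 L/h × 16.9 mg/L = 223.1 mg/h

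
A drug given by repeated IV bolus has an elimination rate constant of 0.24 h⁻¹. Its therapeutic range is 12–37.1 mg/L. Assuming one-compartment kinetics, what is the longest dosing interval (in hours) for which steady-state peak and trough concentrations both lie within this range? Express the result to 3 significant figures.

Between IV bolus doses, concentration decays as C = C₀·e^(−kτ), so C_peak/C_trough = e^(kτ).
τ_max = ln(C_peak/C_trough) / k = ln(37.1/12) / 0.2400 = 1.129 / 0.2400 = 4.704 h

4.70 h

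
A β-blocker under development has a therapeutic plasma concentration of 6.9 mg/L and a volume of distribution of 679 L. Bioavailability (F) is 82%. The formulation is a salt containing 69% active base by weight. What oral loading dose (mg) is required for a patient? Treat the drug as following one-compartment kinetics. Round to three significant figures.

8280 mg

The loading dose fills Vd to the target concentration.
LD = Vd × C / F / S = 679.0 × 6.900 / 0.82 / 0.69 = 8280 mg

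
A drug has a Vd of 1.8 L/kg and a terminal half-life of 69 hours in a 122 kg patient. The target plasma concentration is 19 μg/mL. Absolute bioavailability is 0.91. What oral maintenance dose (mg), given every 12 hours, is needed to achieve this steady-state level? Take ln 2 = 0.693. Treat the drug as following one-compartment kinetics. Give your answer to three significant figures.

Vd = 1.8 L/kg × 122 kg = 219.6 L
CL = 0.693 × Vd / t½ = 0.693 × 219.6 / 69 = 2.206 L/h
D = CL × Css × τ / F = 2.206 × 19 × 12 / 0.91 = 552.7 mg

553 mg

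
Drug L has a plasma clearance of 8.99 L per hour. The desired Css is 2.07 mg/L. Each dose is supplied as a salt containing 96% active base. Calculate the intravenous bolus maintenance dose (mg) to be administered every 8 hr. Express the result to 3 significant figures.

D = CL × Css × τ / S = 8.990 × 2.07 × 8 / 0.96 = 155.1 mg

155 mg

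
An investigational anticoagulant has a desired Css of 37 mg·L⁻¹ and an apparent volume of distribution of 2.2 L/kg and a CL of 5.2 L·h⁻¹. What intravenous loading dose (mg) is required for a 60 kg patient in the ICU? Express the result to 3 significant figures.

Total Vd = 2.2 × 60 = 132.0 L
LD is governed by Vd — clearance does not enter the loading-dose calculation.
LD = Vd × C = 132.0 × 37.00 = 4884 mg

4880 mg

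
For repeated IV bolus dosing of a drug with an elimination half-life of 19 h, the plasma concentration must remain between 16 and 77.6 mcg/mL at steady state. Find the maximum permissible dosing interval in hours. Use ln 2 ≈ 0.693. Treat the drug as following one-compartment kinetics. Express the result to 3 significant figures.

43.3 h

k = 0.693 / t½ = 0.693 / 19 = 0.03647 h⁻¹
Between IV bolus doses, concentration decays as C = C₀·e^(−kτ), so C_peak/C_trough = e^(kτ).
τ_max = ln(C_peak/C_trough) / k = ln(77.6/16) / 0.03647 = 1.579 / 0.03647 = 43.30 h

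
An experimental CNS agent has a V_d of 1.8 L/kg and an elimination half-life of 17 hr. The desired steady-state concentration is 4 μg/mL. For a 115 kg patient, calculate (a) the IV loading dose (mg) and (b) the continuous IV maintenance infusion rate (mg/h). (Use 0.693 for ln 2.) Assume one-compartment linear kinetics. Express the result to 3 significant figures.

Vd = 1.8 L/kg × 115 kg = 207.0 L
LD = Vd × C = 207.0 × 4 = 828.0 mg
CL = 0.693 × Vd / t½ = 0.693 × 207.0 / 17 = 8.438 L/h
Infusion rate = CL × Css = 8.438 × 4 = 33.75 mg/h

(a) 828 mg; (b) 33.8 mg/h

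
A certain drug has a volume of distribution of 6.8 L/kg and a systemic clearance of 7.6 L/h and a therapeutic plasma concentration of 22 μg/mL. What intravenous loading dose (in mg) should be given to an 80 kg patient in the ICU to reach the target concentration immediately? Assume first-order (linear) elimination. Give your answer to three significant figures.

12000 mg

Total Vd = 6.8 × 80 = 544.0 L
LD = Vd × C = 544.0 × 22.00 = 11970 mg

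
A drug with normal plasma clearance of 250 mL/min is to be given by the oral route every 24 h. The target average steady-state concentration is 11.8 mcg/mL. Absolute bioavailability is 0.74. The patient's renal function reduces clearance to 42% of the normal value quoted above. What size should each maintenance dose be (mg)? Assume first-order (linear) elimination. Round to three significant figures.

Convert clearance: 250 mL/min × 60 min/h ÷ 1000 mL/L = 15.00 L/h
Patient clearance = 0.42 × 15.00 = 6.300 L/h
D = CL × Css × τ / F = 6.300 × 11.8 × 24 / 0.74 = 2411 mg

2410 mg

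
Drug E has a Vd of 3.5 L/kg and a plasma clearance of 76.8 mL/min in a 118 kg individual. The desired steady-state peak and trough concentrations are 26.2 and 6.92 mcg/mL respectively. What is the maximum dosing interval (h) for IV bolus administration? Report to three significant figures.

119 h

Vd(total) = 118 kg × 3.5 L/kg = 413.0 L
CL = 76.8 mL/min = 76.8 × 0.06 = 4.608 L/h
k = CL / Vd = 4.608 / 413.0 = 0.01116 h⁻¹
Between IV bolus doses, concentration decays as C = C₀·e^(−kτ), so C_peak/C_trough = e^(kτ).
τ_max = ln(C_peak/C_trough) / k = ln(26.2/6.92) / 0.01116 = 1.331 / 0.01116 = 119.3 h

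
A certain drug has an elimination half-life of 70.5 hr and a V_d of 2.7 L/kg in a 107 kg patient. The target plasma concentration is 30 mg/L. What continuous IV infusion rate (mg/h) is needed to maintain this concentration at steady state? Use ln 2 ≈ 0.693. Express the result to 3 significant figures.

85.2 mg/h

Vd = 2.7 L/kg × 107 kg = 288.9 L
CL = 0.693 × Vd / t½ = 0.693 × 288.9 / 70.5 = 2.840 L/h
Infusion rate = CL × Css = 2.840 × 30 = 85.20 mg/h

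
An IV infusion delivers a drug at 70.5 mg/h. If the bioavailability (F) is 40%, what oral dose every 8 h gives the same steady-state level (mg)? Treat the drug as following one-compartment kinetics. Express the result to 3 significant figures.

1410 mg

To maintain the same Css, the systemic dosing rate must be unchanged: F·D/τ = infusion rate.
D = rate × τ / F = 70.5 × 8 / 0.4 = 1410 mg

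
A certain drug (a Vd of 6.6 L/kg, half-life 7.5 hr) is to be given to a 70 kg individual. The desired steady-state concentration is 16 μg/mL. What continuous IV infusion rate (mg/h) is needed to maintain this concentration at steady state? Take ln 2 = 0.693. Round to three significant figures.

Vd = 6.6 L/kg × 70 kg = 462.0 L
CL = ln 2 · Vd / t½ = 0.693 × 462.0 / 7.5 = 42.69 L/h
Infusion rate = CL × Css = 42.69 × 16 = 683.0 mg/h

683 mg/h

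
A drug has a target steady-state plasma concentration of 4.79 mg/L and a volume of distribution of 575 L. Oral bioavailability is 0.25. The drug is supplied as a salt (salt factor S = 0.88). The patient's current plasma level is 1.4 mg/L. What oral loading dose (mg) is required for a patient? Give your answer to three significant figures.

8860 mg

Concentration deficit ΔC = 4.79 − 1.4 = 3.390 mg/L
LD = Vd × ΔC / F / S = 575.0 × 3.390 / 0.25 / 0.88 = 8860 mg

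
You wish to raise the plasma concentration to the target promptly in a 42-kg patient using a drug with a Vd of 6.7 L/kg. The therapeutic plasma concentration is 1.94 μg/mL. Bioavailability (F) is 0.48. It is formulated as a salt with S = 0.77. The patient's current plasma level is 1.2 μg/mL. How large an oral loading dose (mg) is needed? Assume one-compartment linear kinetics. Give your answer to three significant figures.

563 mg

Total Vd = 6.7 × 42 = 281.4 L
The loading dose fills Vd to the target concentration.
Concentration deficit ΔC = 1.94 − 1.2 = 0.7400 mg/L
LD = Vd × ΔC / F / S = 281.4 × 0.7400 / 0.48 / 0.77 = 563.4 mg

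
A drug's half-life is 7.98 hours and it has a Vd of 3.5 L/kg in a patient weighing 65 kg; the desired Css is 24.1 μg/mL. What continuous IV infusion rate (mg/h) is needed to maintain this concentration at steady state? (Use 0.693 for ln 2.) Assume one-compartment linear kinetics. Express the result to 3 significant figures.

476 mg/h

Vd = 3.5 L/kg × 65 kg = 227.5 L
CL = 0.693 × Vd / t½ = 0.693 × 227.5 / 7.98 = 19.76 L/h
Infusion rate = CL × Css = 19.76 × 24.1 = 476.2 mg/h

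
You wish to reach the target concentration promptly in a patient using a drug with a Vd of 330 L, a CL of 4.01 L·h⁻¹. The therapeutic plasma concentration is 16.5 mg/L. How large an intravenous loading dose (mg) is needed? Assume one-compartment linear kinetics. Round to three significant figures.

5450 mg

The loading dose fills Vd to the target concentration; clearance is irrelevant here.
LD = Vd × C = 330.0 × 16.50 = 5445 mg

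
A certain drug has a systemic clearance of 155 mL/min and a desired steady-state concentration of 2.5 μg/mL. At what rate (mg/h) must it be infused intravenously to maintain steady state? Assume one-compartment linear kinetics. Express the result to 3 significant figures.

23.3 mg/h

Convert clearance: 155 mL/min × 60 min/h ÷ 1000 mL/L = 9.300 L/h
R₀ = 9.300 × 2.5 = 23.25 mg/h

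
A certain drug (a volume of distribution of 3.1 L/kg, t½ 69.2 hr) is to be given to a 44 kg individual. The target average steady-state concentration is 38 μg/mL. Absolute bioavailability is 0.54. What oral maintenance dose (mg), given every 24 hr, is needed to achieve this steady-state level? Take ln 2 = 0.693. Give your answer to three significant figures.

Total Vd = 3.1 × 44 = 136.4 L
CL = 0.693 × Vd / t½ = 0.693 × 136.4 / 69.2 = 1.366 L/h
D = CL × Css × τ / F = 1.366 × 38 × 24 / 0.54 = 2307 mg

2310 mg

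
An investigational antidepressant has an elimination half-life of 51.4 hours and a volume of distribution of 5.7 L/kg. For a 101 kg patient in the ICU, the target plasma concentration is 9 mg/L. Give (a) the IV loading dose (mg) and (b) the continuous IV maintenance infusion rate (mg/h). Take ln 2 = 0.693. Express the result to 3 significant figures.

(a) 5180 mg; (b) 69.9 mg/h

Vd(total) = 101 kg × 5.7 L/kg = 575.7 L
LD = Vd × C = 575.7 × 9 = 5181 mg
CL = 0.693 × Vd / t½ = 0.693 × 575.7 / 51.4 = 7.762 L/h
Infusion rate = CL × Css = 7.762 × 9 = 69.86 mg/h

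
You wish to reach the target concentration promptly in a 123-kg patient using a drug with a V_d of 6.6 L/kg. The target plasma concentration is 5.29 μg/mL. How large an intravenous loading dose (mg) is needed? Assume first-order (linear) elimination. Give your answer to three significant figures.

4290 mg

Vd(total) = 123 kg × 6.6 L/kg = 811.8 L
LD = Vd × C = 811.8 × 5.290 = 4294 mg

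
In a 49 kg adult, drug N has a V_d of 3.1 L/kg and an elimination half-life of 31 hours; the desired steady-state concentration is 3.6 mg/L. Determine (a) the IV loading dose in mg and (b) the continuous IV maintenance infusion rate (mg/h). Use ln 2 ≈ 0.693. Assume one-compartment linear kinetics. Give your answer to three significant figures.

(a) 547 mg; (b) 12.2 mg/h

Vd = 3.1 L/kg × 49 kg = 151.9 L
LD = Vd × C = 151.9 × 3.6 = 546.8 mg
CL = 0.693 × Vd / t½ = 0.693 × 151.9 / 31 = 3.396 L/h
Infusion rate = CL × Css = 3.396 × 3.6 = 12.23 mg/h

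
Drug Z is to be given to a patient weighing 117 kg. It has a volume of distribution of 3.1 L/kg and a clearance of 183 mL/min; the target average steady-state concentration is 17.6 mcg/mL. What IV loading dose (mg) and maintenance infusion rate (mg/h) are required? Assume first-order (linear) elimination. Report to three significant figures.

(a) 6380 mg; (b) 193 mg/h

Vd(total) = 117 kg × 3.1 L/kg = 362.7 L
Loading: fill Vd to C_target → 362.7 L × 17.6 mg/L = 6384 mg
CL = 183 mL/min × 60/1000 = 10.98 L/h
Maintenance: replace elimination → rate = CL × Css = 10.98 × 17.6 = 193.2 mg/h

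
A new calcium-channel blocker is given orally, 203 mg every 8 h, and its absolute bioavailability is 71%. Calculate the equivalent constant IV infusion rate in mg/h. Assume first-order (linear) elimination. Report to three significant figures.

18.0 mg/h

Equivalent systemic input: infusion rate = F·D/τ.
Rate = 0.71 × 203 / 8 = 18.02 mg/h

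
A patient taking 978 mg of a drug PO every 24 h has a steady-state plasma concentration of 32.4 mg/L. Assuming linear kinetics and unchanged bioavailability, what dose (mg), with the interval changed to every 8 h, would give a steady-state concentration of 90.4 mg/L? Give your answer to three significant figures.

910 mg

For first-order elimination, Css ∝ F·D/(CL·τ); F and CL are unchanged, so Css ∝ D/τ.
D₂ = D₁ × (Css,target / Css,current) × (τ₂/τ₁) = 978 × (90.4/32.4) × (8/24) = 909.6 mg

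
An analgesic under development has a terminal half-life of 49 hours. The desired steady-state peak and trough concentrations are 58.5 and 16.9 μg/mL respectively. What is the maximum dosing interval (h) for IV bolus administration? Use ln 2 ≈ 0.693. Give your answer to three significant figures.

87.8 h

k = 0.693 / t½ = 0.693 / 49 = 0.01414 h⁻¹
Between IV bolus doses, concentration decays as C = C₀·e^(−kτ), so C_peak/C_trough = e^(kτ).
τ_max = ln(C_peak/C_trough) / k = ln(58.5/16.9) / 0.01414 = 1.242 / 0.01414 = 87.84 h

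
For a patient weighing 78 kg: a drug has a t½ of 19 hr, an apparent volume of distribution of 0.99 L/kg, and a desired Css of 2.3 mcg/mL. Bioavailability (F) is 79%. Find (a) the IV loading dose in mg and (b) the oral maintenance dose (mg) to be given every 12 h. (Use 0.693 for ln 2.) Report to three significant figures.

Vd = 0.99 L/kg × 78 kg = 77.22 L
LD = Vd × C = 77.22 × 2.3 = 177.6 mg
CL = 0.693 × Vd / t½ = 0.693 × 77.22 / 19 = 2.816 L/h
D = CL × Css × τ / F = 2.816 × 2.3 × 12 / 0.79 = 98.38 mg

(a) 178 mg; (b) 98.4 mg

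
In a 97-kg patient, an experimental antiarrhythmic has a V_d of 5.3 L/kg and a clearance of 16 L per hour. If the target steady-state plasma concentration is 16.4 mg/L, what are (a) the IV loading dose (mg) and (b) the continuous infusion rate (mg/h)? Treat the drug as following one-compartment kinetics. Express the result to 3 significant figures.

Vd = 5.3 L/kg × 97 kg = 514.1 L
Loading dose = Vd × C = 514.1 × 16.4 = 8431 mg
Maintenance infusion rate = CL × Css = 16.00 × 16.4 = 262.4 mg/h

(a) 8430 mg; (b) 262 mg/h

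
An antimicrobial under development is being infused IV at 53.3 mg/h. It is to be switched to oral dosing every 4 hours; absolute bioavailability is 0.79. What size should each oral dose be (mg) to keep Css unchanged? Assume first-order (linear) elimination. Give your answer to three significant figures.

270 mg

To maintain the same Css, the systemic dosing rate must be unchanged: F·D/τ = infusion rate.
D = rate × τ / F = 53.3 × 4 / 0.79 = 269.9 mg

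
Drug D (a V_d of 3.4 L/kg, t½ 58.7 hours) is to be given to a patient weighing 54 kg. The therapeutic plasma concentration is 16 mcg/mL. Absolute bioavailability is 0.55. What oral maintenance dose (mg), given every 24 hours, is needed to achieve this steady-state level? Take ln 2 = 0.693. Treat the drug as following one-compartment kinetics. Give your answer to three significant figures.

Vd = 3.4 L/kg × 54 kg = 183.6 L
k = 0.693/58.7 = 0.01181 h⁻¹, so CL = k·Vd = 0.01181 × 183.6 = 2.168 L/h
D = CL × Css × τ / F = 2.168 × 16 × 24 / 0.55 = 1514 mg

1510 mg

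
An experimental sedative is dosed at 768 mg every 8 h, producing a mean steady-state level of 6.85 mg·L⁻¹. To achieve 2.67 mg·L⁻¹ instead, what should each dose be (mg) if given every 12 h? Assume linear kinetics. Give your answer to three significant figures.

With linear kinetics, Css is proportional to dose rate (D/τ) at fixed clearance.
D₂ = D₁ × (Css,target / Css,current) × (τ₂/τ₁) = 768 × (2.67/6.85) × (12/8) = 449.0 mg

449 mg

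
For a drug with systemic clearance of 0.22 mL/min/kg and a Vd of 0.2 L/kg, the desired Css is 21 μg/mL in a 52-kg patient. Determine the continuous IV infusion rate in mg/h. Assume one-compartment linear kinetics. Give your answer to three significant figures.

14.4 mg/h

CL = 0.22 mL/min/kg × 52 kg = 11.44 mL/min = 11.44 × 60/1000 = 0.6864 L/h
Vd does not affect the maintenance rate; only clearance governs steady-state input.
Infusion rate = CL · Css = 0.6864 L/h × 21 mg/L = 14.41 mg/h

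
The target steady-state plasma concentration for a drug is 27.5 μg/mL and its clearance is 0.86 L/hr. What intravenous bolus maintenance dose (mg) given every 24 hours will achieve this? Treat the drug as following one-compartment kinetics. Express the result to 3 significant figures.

568 mg

At steady state, dose per interval replaces the amount cleared in that interval: D/τ = CL·Css.
D = CL × Css × τ = 0.8600 × 27.5 × 24 = 567.6 mg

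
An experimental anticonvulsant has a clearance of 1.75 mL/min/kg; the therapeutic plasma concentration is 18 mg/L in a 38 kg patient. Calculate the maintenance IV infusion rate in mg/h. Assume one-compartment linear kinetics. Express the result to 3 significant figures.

71.8 mg/h

CL = 1.75 mL/min/kg × 38 kg = 66.50 mL/min = 66.50 × 60/1000 = 3.990 L/h
Rate = CL × Css = 3.990 × 18 = 71.82 mg/h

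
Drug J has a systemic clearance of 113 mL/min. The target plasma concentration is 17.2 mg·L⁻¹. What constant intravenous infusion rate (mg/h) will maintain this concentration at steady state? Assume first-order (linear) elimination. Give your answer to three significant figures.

117 mg/h

Convert clearance: 113 mL/min × 60 min/h ÷ 1000 mL/L = 6.780 L/h
At steady state, infusion rate equals elimination rate: rate in = CL × Css.
Infusion rate = CL · Css = 6.780 L/h × 17.2 mg/L = 116.6 mg/h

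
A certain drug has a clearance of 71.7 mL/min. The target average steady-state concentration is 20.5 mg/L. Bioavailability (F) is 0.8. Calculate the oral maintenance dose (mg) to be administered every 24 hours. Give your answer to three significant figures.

2650 mg

Convert clearance: 71.7 mL/min × 60 min/h ÷ 1000 mL/L = 4.302 L/h
D = CL × Css × τ / F = 4.302 × 20.5 × 24 / 0.8 = 2646 mg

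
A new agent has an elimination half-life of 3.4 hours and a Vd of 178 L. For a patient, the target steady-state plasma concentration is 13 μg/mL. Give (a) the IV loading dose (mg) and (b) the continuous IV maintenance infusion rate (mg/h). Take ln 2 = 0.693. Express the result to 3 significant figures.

(a) 2310 mg; (b) 472 mg/h

LD = Vd × C = 178.0 × 13 = 2314 mg
CL = 0.693 × Vd / t½ = 0.693 × 178.0 / 3.4 = 36.28 L/h
Infusion rate = CL × Css = 36.28 × 13 = 471.6 mg/h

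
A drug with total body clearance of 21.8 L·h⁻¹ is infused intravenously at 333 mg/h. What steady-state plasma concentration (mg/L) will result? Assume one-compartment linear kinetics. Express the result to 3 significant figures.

15.3 mg/L

Css = rate / CL = 333 / 21.80 = 15.28 mg/L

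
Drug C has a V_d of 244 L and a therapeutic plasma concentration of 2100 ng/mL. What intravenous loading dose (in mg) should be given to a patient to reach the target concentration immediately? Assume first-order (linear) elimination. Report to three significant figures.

512 mg

C = 2100 ng/mL = 2.100 mg/L
The loading dose fills Vd to the target concentration.
LD = Vd × C = 244.0 × 2.100 = 512.4 mg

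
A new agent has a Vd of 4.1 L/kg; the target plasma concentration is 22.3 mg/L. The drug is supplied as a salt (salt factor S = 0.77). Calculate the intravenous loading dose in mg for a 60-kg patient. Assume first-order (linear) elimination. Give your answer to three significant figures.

7120 mg

Total Vd = 4.1 × 60 = 246.0 L
LD = Vd × C / S = 246.0 × 22.30 / 0.77 = 7124 mg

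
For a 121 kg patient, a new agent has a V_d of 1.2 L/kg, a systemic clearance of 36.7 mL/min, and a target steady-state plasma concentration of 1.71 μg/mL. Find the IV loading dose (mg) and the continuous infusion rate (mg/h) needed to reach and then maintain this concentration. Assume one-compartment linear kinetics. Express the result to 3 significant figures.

Total Vd = 1.2 × 121 = 145.2 L
LD = Vd · C_target = 145.2 × 1.71 = 248.3 mg
Convert clearance: 36.7 mL/min × 60 min/h ÷ 1000 mL/L = 2.202 L/h
Maintenance: replace elimination → rate = CL × Css = 2.202 × 1.71 = 3.765 mg/h

(a) 248 mg; (b) 3.77 mg/h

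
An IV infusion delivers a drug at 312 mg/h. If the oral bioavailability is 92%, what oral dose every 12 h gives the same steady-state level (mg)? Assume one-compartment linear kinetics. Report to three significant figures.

4070 mg

To maintain the same Css, the systemic dosing rate must be unchanged: F·D/τ = infusion rate.
D = rate × τ / F = 312 × 12 / 0.92 = 4070 mg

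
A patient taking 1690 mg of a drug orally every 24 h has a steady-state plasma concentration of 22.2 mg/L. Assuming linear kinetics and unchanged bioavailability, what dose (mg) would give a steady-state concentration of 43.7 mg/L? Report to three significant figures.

3330 mg

For first-order elimination, Css ∝ F·D/(CL·τ); F and CL are unchanged, so Css ∝ D/τ.
D₂ = D₁ × (Css,target / Css,current) = 1690 × 43.7/22.2 = 3327 mg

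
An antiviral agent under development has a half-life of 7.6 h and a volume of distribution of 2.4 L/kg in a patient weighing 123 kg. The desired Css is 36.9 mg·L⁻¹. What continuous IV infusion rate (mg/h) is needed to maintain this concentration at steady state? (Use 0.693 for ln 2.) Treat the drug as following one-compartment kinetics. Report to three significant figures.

Total Vd = 2.4 × 123 = 295.2 L
CL = 0.693 × Vd / t½ = 0.693 × 295.2 / 7.6 = 26.92 L/h
Infusion rate = CL × Css = 26.92 × 36.9 = 993.3 mg/h

993 mg/h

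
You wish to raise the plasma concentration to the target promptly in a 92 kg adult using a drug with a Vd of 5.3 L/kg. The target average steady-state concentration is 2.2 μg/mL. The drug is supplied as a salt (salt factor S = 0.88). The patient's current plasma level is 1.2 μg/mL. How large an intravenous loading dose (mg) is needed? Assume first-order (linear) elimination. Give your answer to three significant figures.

554 mg

Vd = 5.3 L/kg × 92 kg = 487.6 L
Concentration deficit ΔC = 2.2 − 1.2 = 1.000 mg/L
LD = Vd × ΔC / S = 487.6 × 1.000 / 0.88 = 554.1 mg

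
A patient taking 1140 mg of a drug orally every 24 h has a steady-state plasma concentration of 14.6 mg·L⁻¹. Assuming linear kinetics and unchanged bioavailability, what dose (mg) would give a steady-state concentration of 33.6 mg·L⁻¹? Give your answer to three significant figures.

2620 mg

For first-order elimination, Css ∝ F·D/(CL·τ); F and CL are unchanged, so Css ∝ D/τ.
D₂ = D₁ × (Css,target / Css,current) = 1140 × 33.6/14.6 = 2624 mg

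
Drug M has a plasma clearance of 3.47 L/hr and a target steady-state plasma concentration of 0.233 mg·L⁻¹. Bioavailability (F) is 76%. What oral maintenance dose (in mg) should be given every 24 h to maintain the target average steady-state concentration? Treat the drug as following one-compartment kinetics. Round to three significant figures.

25.5 mg

D = CL × Css × τ / F = 3.470 × 0.233 × 24 / 0.76 = 25.53 mg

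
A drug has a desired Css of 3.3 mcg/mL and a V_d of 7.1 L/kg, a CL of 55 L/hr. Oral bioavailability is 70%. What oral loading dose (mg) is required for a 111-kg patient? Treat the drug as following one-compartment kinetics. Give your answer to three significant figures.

Vd = 7.1 L/kg × 111 kg = 788.1 L
LD = Vd × C / F = 788.1 × 3.300 / 0.7 = 3715 mg

3720 mg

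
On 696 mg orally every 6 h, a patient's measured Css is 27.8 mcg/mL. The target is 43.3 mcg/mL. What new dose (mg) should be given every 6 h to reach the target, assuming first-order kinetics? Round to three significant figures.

1080 mg

For first-order elimination, Css ∝ F·D/(CL·τ); F and CL are unchanged, so Css ∝ D/τ.
D₂ = D₁ × (Css,target / Css,current) = 696 × 43.3/27.8 = 1084 mg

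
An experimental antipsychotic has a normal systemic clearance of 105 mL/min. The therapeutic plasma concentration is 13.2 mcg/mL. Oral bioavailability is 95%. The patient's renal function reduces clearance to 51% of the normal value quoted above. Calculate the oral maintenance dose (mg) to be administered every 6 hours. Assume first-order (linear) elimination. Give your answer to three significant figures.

CL = 105 mL/min = 105 × 0.06 = 6.300 L/h
Patient clearance = 0.51 × 6.300 = 3.213 L/h
D = CL × Css × τ / F = 3.213 × 13.2 × 6 / 0.95 = 267.9 mg

268 mg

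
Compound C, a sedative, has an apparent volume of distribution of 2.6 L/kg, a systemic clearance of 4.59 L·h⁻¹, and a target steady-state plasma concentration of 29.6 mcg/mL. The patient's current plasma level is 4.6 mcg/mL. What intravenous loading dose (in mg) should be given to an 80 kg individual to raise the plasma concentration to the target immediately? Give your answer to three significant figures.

Total Vd = 2.6 × 80 = 208.0 L
Concentration deficit ΔC = 29.6 − 4.6 = 25.00 mg/L
LD = Vd × ΔC = 208.0 × 25.00 = 5200 mg

5200 mg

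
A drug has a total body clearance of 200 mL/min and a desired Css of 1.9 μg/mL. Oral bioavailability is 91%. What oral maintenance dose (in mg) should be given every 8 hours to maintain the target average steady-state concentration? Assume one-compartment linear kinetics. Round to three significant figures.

Convert clearance: 200 mL/min × 60 min/h ÷ 1000 mL/L = 12.00 L/h
At steady state, dose per interval replaces the amount cleared in that interval: F·D/τ = CL·Css.
D = CL × Css × τ / F = 12.00 × 1.9 × 8 / 0.91 = 200.4 mg

200 mg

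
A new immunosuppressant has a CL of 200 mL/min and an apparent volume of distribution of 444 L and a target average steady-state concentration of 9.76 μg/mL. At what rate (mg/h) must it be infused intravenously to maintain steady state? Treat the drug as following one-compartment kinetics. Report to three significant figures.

Convert clearance: 200 mL/min × 60 min/h ÷ 1000 mL/L = 12.00 L/h
Infusion rate = CL · Css = 12.00 L/h × 9.76 mg/L = 117.1 mg/h

117 mg/h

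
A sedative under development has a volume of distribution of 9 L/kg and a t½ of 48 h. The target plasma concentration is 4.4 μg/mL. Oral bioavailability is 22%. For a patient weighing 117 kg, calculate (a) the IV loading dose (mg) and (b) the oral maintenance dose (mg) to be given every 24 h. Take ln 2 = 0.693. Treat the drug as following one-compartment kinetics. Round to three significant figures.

Total Vd = 9 × 117 = 1053 L
LD = Vd × C = 1053 × 4.4 = 4633 mg
CL = 0.693 × Vd / t½ = 0.693 × 1053 / 48 = 15.20 L/h
D = CL × Css × τ / F = 15.20 × 4.4 × 24 / 0.22 = 7296 mg

(a) 4630 mg; (b) 7300 mg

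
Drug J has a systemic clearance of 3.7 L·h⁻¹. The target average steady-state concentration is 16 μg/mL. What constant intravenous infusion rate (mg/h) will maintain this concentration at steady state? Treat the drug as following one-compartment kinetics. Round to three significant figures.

Rate = CL × Css = 3.700 × 16 = 59.20 mg/h

59.2 mg/h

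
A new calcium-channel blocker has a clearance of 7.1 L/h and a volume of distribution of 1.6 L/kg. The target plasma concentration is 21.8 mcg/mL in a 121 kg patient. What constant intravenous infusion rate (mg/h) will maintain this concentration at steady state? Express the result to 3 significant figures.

155 mg/h

R₀ = 7.100 × 21.8 = 154.8 mg/h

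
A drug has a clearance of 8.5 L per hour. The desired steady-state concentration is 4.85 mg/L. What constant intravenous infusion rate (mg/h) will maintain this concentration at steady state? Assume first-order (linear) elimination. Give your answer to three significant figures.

Infusion rate = CL · Css = 8.500 L/h × 4.85 mg/L = 41.23 mg/h

41.2 mg/h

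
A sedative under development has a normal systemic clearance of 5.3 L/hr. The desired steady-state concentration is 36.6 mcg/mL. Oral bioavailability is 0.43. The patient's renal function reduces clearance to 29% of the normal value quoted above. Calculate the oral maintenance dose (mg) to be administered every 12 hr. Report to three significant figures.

Patient clearance = 0.29 × 5.300 = 1.537 L/h
At steady state, dose per interval replaces the amount cleared in that interval: F·D/τ = CL·Css.
D = CL × Css × τ / F = 1.537 × 36.6 × 12 / 0.43 = 1570 mg

1570 mg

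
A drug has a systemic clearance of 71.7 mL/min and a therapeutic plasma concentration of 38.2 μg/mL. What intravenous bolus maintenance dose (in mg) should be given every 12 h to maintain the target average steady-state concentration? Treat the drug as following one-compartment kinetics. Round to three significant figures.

1970 mg

CL = 71.7 mL/min × 60/1000 = 4.302 L/h
D = CL × Css × τ = 4.302 × 38.2 × 12 = 1972 mg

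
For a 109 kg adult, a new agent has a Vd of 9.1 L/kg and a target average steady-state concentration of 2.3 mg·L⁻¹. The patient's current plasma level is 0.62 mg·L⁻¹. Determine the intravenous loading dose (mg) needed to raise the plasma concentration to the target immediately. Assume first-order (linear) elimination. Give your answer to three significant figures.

Total Vd = 9.1 × 109 = 991.9 L
Concentration deficit ΔC = 2.3 − 0.62 = 1.680 mg/L
LD = Vd × ΔC = 991.9 × 1.680 = 1666 mg

1670 mg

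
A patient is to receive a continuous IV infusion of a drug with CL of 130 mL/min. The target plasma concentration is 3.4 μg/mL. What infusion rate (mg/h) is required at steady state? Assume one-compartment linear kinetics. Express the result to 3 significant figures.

Convert clearance: 130 mL/min × 60 min/h ÷ 1000 mL/L = 7.800 L/h
R₀ = 7.800 × 3.4 = 26.52 mg/h

26.5 mg/h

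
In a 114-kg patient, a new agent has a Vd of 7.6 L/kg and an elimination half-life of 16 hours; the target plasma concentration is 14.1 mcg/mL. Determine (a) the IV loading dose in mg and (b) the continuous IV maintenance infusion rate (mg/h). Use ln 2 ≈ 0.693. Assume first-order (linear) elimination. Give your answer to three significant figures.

(a) 12200 mg; (b) 529 mg/h

Total Vd = 7.6 × 114 = 866.4 L
LD = Vd × C = 866.4 × 14.1 = 12220 mg
CL = 0.693 × Vd / t½ = 0.693 × 866.4 / 16 = 37.53 L/h
Infusion rate = CL × Css = 37.53 × 14.1 = 529.2 mg/h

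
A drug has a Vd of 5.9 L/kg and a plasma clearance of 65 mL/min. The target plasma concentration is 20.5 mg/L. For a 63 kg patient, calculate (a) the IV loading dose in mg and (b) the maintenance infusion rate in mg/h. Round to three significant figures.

(a) 7620 mg; (b) 80.0 mg/h

Total Vd = 5.9 × 63 = 371.7 L
LD = Vd · C_target = 371.7 × 20.5 = 7620 mg
CL = 65 mL/min × 60/1000 = 3.900 L/h
Maintenance: replace elimination → rate = CL × Css = 3.900 × 20.5 = 79.95 mg/h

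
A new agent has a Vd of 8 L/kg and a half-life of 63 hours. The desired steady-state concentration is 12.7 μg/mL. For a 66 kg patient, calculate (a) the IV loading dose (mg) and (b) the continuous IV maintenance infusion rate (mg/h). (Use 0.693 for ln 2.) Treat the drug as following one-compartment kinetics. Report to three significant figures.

(a) 6710 mg; (b) 73.8 mg/h

Vd(total) = 66 kg × 8 L/kg = 528.0 L
LD = Vd × C = 528.0 × 12.7 = 6706 mg
CL = 0.693 × Vd / t½ = 0.693 × 528.0 / 63 = 5.808 L/h
Infusion rate = CL × Css = 5.808 × 12.7 = 73.76 mg/h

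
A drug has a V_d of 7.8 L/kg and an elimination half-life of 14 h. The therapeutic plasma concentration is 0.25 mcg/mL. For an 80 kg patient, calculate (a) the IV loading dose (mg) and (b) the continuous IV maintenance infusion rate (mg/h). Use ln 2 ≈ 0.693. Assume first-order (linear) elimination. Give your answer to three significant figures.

(a) 156 mg; (b) 7.72 mg/h

Vd(total) = 80 kg × 7.8 L/kg = 624.0 L
LD = Vd × C = 624.0 × 0.25 = 156.0 mg
CL = 0.693 × Vd / t½ = 0.693 × 624.0 / 14 = 30.89 L/h
Infusion rate = CL × Css = 30.89 × 0.25 = 7.723 mg/h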